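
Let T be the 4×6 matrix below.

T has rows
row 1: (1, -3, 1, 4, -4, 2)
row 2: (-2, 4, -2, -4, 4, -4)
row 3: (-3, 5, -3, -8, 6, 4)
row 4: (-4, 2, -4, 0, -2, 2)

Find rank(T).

3

Row reduce to echelon form.
R2 ← R2 + (2)·R1: [0, -2, 0, 4, -4, 0]
R3 ← R3 + (3)·R1: [0, -4, 0, 4, -6, 10]
R4 ← R4 + (4)·R1: [0, -10, 0, 16, -18, 10]
R3 ← R3 − (2)·R2: [0, 0, 0, -4, 2, 10]
R4 ← R4 − (5)·R2: [0, 0, 0, -4, 2, 10]
R4 ← R4 − R3: [0, 0, 0, 0, 0, 0]
Echelon form has 3 nonzero rows, so rank(T) = 3.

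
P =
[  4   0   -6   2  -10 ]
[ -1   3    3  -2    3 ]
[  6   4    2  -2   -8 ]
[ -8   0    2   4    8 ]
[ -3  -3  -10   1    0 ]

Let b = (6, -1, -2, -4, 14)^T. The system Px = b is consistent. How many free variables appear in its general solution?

Row reduce the augmented matrix [P | b].
R2 ← R2 + (1/4)·R1: [0, 3, 3/2, -3/2, 1/2, 1/2]
R3 ← R3 − (3/2)·R1: [0, 4, 11, -5, 7, -11]
R4 ← R4 + (2)·R1: [0, 0, -10, 8, -12, 8]
R5 ← R5 + (3/4)·R1: [0, -3, -29/2, 5/2, -15/2, 37/2]
R3 ← R3 − (4/3)·R2: [0, 0, 9, -3, 19/3, -35/3]
R5 ← R5 + R2: [0, 0, -13, 1, -7, 19]
R4 ← R4 + (10/9)·R3: [0, 0, 0, 14/3, -134/27, -134/27]
R5 ← R5 + (13/9)·R3: [0, 0, 0, -10/3, 58/27, 58/27]
R5 ← R5 + (5/7)·R4: [0, 0, 0, 0, -88/63, -88/63]
The echelon form has 5 nonzero rows, and every pivot lies in the first 5 columns, so rank(P) = rank([P|b]) = 5.
The system is consistent.
Free variables = (unknowns) − (rank) = 5 − 5 = 0.

0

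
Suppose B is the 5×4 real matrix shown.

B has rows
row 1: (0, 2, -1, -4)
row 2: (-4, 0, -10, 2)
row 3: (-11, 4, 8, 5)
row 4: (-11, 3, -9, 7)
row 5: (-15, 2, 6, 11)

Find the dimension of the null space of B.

0

Row reduce to echelon form.
Swap R1 ↔ R2
R3 ← R3 − (11/4)·R1: [0, 4, 71/2, -1/2]
R4 ← R4 − (11/4)·R1: [0, 3, 37/2, 3/2]
R5 ← R5 − (15/4)·R1: [0, 2, 87/2, 7/2]
R3 ← R3 − (2)·R2: [0, 0, 75/2, 15/2]
R4 ← R4 − (3/2)·R2: [0, 0, 20, 15/2]
R5 ← R5 − R2: [0, 0, 89/2, 15/2]
R4 ← R4 − (8/15)·R3: [0, 0, 0, 7/2]
R5 ← R5 − (89/75)·R3: [0, 0, 0, -7/5]
R5 ← R5 + (2/5)·R4: [0, 0, 0, 0]
4 nonzero rows, so rank(B) = 4.
B has 4 columns; by rank–nullity, nullity = 4 − 4 = 0.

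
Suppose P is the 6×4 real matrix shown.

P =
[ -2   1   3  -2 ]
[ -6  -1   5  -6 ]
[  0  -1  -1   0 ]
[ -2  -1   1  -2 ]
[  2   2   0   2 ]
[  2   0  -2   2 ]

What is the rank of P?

2

Row reduce to echelon form.
R2 ← R2 − (3)·R1: [0, -4, -4, 0]
R4 ← R4 − R1: [0, -2, -2, 0]
R5 ← R5 + R1: [0, 3, 3, 0]
R6 ← R6 + R1: [0, 1, 1, 0]
R3 ← R3 − (1/4)·R2: [0, 0, 0, 0]
R4 ← R4 − (1/2)·R2: [0, 0, 0, 0]
R5 ← R5 + (3/4)·R2: [0, 0, 0, 0]
R6 ← R6 + (1/4)·R2: [0, 0, 0, 0]
Echelon form has 2 nonzero rows, so rank(P) = 2.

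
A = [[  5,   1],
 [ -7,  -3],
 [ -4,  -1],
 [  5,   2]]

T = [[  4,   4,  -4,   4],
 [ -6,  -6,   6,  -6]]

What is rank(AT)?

1

First compute AT:
[[ 14,  14, -14,  14],
 [-10, -10,  10, -10],
 [-10, -10,  10, -10],
 [  8,   8,  -8,   8]]
Now row reduce the product.
R2 ← R2 + (5/7)·R1: [0, 0, 0, 0]
R3 ← R3 + (5/7)·R1: [0, 0, 0, 0]
R4 ← R4 − (4/7)·R1: [0, 0, 0, 0]
1 nonzero row, so rank(AT) = 1.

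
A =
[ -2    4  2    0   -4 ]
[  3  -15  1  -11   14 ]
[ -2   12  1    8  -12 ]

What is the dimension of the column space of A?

Row reduce to echelon form.
R2 ← R2 + (3/2)·R1: [0, -9, 4, -11, 8]
R3 ← R3 − R1: [0, 8, -1, 8, -8]
R3 ← R3 + (8/9)·R2: [0, 0, 23/9, -16/9, -8/9]
Echelon form has 3 nonzero rows, so rank(A) = 3.
The column space has dimension equal to the rank: 3.

3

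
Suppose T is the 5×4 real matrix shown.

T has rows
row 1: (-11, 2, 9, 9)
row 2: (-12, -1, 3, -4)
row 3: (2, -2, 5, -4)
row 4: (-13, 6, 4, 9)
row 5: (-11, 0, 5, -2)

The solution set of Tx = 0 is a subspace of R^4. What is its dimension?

Row reduce to echelon form.
R2 ← R2 − (12/11)·R1: [0, -35/11, -75/11, -152/11]
R3 ← R3 + (2/11)·R1: [0, -18/11, 73/11, -26/11]
R4 ← R4 − (13/11)·R1: [0, 40/11, -73/11, -18/11]
R5 ← R5 − R1: [0, -2, -4, -11]
R3 ← R3 − (18/35)·R2: [0, 0, 71/7, 166/35]
R4 ← R4 + (8/7)·R2: [0, 0, -101/7, -122/7]
R5 ← R5 − (22/35)·R2: [0, 0, 2/7, -81/35]
R4 ← R4 + (101/71)·R3: [0, 0, 0, -3792/355]
R5 ← R5 − (2/71)·R3: [0, 0, 0, -869/355]
R5 ← R5 − (11/48)·R4: [0, 0, 0, 0]
4 nonzero rows, so rank(T) = 4.
T has 4 columns; by rank–nullity, nullity = 4 − 4 = 0.

0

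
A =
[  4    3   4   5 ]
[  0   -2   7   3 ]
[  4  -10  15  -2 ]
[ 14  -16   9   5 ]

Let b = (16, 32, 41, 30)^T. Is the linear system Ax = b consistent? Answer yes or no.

Row reduce the augmented matrix [A | b].
R3 ← R3 − R1: [0, -13, 11, -7, 25]
R4 ← R4 − (7/2)·R1: [0, -53/2, -5, -25/2, -26]
R3 ← R3 − (13/2)·R2: [0, 0, -69/2, -53/2, -183]
R4 ← R4 − (53/4)·R2: [0, 0, -391/4, -209/4, -450]
R4 ← R4 − (17/6)·R3: [0, 0, 0, 137/6, 137/2]
The echelon form has 4 nonzero rows, and every pivot lies in the first 4 columns, so rank(A) = rank([A|b]) = 4.
The system is consistent.

yes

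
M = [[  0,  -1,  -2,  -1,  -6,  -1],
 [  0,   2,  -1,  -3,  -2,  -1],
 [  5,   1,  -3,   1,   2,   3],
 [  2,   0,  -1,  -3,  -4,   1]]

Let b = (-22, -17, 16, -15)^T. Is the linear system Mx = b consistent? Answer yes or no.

yes

Row reduce the augmented matrix [M | b].
Swap R1 ↔ R3
R4 ← R4 − (2/5)·R1: [0, -2/5, 1/5, -17/5, -24/5, -1/5, -107/5]
R3 ← R3 + (1/2)·R2: [0, 0, -5/2, -5/2, -7, -3/2, -61/2]
R4 ← R4 + (1/5)·R2: [0, 0, 0, -4, -26/5, -2/5, -124/5]
The echelon form has 4 nonzero rows, and every pivot lies in the first 6 columns, so rank(M) = rank([M|b]) = 4.
The system is consistent.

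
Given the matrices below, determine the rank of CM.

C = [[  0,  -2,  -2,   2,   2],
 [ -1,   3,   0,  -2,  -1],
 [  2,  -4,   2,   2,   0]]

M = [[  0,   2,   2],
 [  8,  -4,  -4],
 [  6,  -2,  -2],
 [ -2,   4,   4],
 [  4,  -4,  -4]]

First compute CM:
[[-24,  12,  12],
 [ 24, -18, -18],
 [-24,  24,  24]]
Now row reduce the product.
R2 ← R2 + R1: [0, -6, -6]
R3 ← R3 − R1: [0, 12, 12]
R3 ← R3 + (2)·R2: [0, 0, 0]
2 nonzero rows, so rank(CM) = 2.

2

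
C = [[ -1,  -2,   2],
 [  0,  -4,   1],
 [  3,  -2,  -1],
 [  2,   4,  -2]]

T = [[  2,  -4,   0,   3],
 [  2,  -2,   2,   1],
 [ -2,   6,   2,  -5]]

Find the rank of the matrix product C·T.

First compute CT:
[[-10,  20,   0, -15],
 [-10,  14,  -6,  -9],
 [  4, -14,  -6,  12],
 [ 16, -28,   4,  20]]
Now row reduce the product.
R2 ← R2 − R1: [0, -6, -6, 6]
R3 ← R3 + (2/5)·R1: [0, -6, -6, 6]
R4 ← R4 + (8/5)·R1: [0, 4, 4, -4]
R3 ← R3 − R2: [0, 0, 0, 0]
R4 ← R4 + (2/3)·R2: [0, 0, 0, 0]
2 nonzero rows, so rank(CT) = 2.

2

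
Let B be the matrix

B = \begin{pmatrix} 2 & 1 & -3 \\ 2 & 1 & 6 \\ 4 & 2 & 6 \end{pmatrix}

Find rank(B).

Row reduce to echelon form.
R2 ← R2 − R1: [0, 0, 9]
R3 ← R3 − (2)·R1: [0, 0, 12]
R3 ← R3 − (4/3)·R2: [0, 0, 0]
Echelon form has 2 nonzero rows, so rank(B) = 2.

2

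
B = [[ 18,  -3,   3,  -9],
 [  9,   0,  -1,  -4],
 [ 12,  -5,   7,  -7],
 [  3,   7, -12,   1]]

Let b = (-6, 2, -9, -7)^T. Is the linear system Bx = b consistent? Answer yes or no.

Row reduce the augmented matrix [B | b].
R2 ← R2 − (1/2)·R1: [0, 3/2, -5/2, 1/2, 5]
R3 ← R3 − (2/3)·R1: [0, -3, 5, -1, -5]
R4 ← R4 − (1/6)·R1: [0, 15/2, -25/2, 5/2, -6]
R3 ← R3 + (2)·R2: [0, 0, 0, 0, 5]
R4 ← R4 − (5)·R2: [0, 0, 0, 0, -31]
R4 ← R4 + (31/5)·R3: [0, 0, 0, 0, 0]
The echelon form has 3 nonzero rows; the last pivot sits in the augmented column, so rank(B) = 2 but rank([B|b]) = 3.
Since the ranks differ, the system is inconsistent.

no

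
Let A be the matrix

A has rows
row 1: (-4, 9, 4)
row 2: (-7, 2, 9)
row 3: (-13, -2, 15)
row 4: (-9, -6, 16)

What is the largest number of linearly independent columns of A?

Row reduce to echelon form.
R2 ← R2 − (7/4)·R1: [0, -55/4, 2]
R3 ← R3 − (13/4)·R1: [0, -125/4, 2]
R4 ← R4 − (9/4)·R1: [0, -105/4, 7]
R3 ← R3 − (25/11)·R2: [0, 0, -28/11]
R4 ← R4 − (21/11)·R2: [0, 0, 35/11]
R4 ← R4 + (5/4)·R3: [0, 0, 0]
Echelon form has 3 nonzero rows, so rank(A) = 3.
The rank gives the maximum number of linearly independent columns: 3.

3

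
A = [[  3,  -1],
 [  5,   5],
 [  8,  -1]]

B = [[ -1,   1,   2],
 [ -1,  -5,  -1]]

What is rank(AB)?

First compute AB:
[[ -2,   8,   7],
 [-10, -20,   5],
 [ -7,  13,  17]]
Now row reduce the product.
R2 ← R2 − (5)·R1: [0, -60, -30]
R3 ← R3 − (7/2)·R1: [0, -15, -15/2]
R3 ← R3 − (1/4)·R2: [0, 0, 0]
2 nonzero rows, so rank(AB) = 2.

2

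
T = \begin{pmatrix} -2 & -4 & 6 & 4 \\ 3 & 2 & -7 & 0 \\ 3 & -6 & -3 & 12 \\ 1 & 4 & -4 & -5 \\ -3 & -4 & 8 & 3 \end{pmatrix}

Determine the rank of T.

Row reduce to echelon form.
R2 ← R2 + (3/2)·R1: [0, -4, 2, 6]
R3 ← R3 + (3/2)·R1: [0, -12, 6, 18]
R4 ← R4 + (1/2)·R1: [0, 2, -1, -3]
R5 ← R5 − (3/2)·R1: [0, 2, -1, -3]
R3 ← R3 − (3)·R2: [0, 0, 0, 0]
R4 ← R4 + (1/2)·R2: [0, 0, 0, 0]
R5 ← R5 + (1/2)·R2: [0, 0, 0, 0]
Echelon form has 2 nonzero rows, so rank(T) = 2.

2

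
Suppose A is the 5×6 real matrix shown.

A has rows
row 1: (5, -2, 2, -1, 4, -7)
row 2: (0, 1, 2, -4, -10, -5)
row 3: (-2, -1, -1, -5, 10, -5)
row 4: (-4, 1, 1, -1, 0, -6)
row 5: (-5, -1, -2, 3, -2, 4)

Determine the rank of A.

5

Row reduce to echelon form.
R3 ← R3 + (2/5)·R1: [0, -9/5, -1/5, -27/5, 58/5, -39/5]
R4 ← R4 + (4/5)·R1: [0, -3/5, 13/5, -9/5, 16/5, -58/5]
R5 ← R5 + R1: [0, -3, 0, 2, 2, -3]
R3 ← R3 + (9/5)·R2: [0, 0, 17/5, -63/5, -32/5, -84/5]
R4 ← R4 + (3/5)·R2: [0, 0, 19/5, -21/5, -14/5, -73/5]
R5 ← R5 + (3)·R2: [0, 0, 6, -10, -28, -18]
R4 ← R4 − (19/17)·R3: [0, 0, 0, 168/17, 74/17, 71/17]
R5 ← R5 − (30/17)·R3: [0, 0, 0, 208/17, -284/17, 198/17]
R5 ← R5 − (26/21)·R4: [0, 0, 0, 0, -464/21, 136/21]
Echelon form has 5 nonzero rows, so rank(A) = 5.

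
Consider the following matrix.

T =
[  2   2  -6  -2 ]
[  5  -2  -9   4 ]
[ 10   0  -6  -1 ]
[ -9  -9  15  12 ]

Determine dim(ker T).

Row reduce to echelon form.
R2 ← R2 − (5/2)·R1: [0, -7, 6, 9]
R3 ← R3 − (5)·R1: [0, -10, 24, 9]
R4 ← R4 + (9/2)·R1: [0, 0, -12, 3]
R3 ← R3 − (10/7)·R2: [0, 0, 108/7, -27/7]
R4 ← R4 + (7/9)·R3: [0, 0, 0, 0]
3 nonzero rows, so rank(T) = 3.
T has 4 columns; by rank–nullity, nullity = 4 − 3 = 1.

1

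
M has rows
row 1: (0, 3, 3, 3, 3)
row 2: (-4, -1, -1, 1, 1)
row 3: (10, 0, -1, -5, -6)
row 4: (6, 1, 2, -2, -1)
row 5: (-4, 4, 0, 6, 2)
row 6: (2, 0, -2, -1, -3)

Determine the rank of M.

Row reduce to echelon form.
Swap R1 ↔ R2
R3 ← R3 + (5/2)·R1: [0, -5/2, -7/2, -5/2, -7/2]
R4 ← R4 + (3/2)·R1: [0, -1/2, 1/2, -1/2, 1/2]
R5 ← R5 − R1: [0, 5, 1, 5, 1]
R6 ← R6 + (1/2)·R1: [0, -1/2, -5/2, -1/2, -5/2]
R3 ← R3 + (5/6)·R2: [0, 0, -1, 0, -1]
R4 ← R4 + (1/6)·R2: [0, 0, 1, 0, 1]
R5 ← R5 − (5/3)·R2: [0, 0, -4, 0, -4]
R6 ← R6 + (1/6)·R2: [0, 0, -2, 0, -2]
R4 ← R4 + R3: [0, 0, 0, 0, 0]
R5 ← R5 − (4)·R3: [0, 0, 0, 0, 0]
R6 ← R6 − (2)·R3: [0, 0, 0, 0, 0]
Echelon form has 3 nonzero rows, so rank(M) = 3.

3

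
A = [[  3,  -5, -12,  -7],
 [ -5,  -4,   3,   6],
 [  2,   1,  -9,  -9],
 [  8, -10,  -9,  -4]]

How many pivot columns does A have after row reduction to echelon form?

Row reduce to echelon form.
R2 ← R2 + (5/3)·R1: [0, -37/3, -17, -17/3]
R3 ← R3 − (2/3)·R1: [0, 13/3, -1, -13/3]
R4 ← R4 − (8/3)·R1: [0, 10/3, 23, 44/3]
R3 ← R3 + (13/37)·R2: [0, 0, -258/37, -234/37]
R4 ← R4 + (10/37)·R2: [0, 0, 681/37, 486/37]
R4 ← R4 + (227/86)·R3: [0, 0, 0, -153/43]
Echelon form has 4 nonzero rows, so rank(A) = 4.
Each nonzero row contributes one pivot column: 4 pivot columns.

4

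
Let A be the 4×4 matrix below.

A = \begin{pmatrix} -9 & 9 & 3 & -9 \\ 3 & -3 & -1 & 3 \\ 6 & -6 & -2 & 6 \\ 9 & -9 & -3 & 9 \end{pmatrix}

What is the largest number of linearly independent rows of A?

1

Row reduce to echelon form.
R2 ← R2 + (1/3)·R1: [0, 0, 0, 0]
R3 ← R3 + (2/3)·R1: [0, 0, 0, 0]
R4 ← R4 + R1: [0, 0, 0, 0]
Echelon form has 1 nonzero row, so rank(A) = 1.
The rank gives the maximum number of linearly independent rows: 1.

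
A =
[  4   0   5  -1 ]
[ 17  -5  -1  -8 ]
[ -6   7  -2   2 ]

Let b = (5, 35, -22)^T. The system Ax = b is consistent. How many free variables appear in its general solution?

1

Row reduce the augmented matrix [A | b].
R2 ← R2 − (17/4)·R1: [0, -5, -89/4, -15/4, 55/4]
R3 ← R3 + (3/2)·R1: [0, 7, 11/2, 1/2, -29/2]
R3 ← R3 + (7/5)·R2: [0, 0, -513/20, -19/4, 19/4]
The echelon form has 3 nonzero rows, and every pivot lies in the first 4 columns, so rank(A) = rank([A|b]) = 3.
The system is consistent.
Free variables = (unknowns) − (rank) = 4 − 3 = 1.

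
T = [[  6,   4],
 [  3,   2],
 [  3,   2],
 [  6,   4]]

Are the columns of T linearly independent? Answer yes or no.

no

Row reduce T to echelon form.
R2 ← R2 − (1/2)·R1: [0, 0]
R3 ← R3 − (1/2)·R1: [0, 0]
R4 ← R4 − R1: [0, 0]
1 pivot among 2 columns.
Only 1 < 2 pivot columns, so the columns are linearly dependent.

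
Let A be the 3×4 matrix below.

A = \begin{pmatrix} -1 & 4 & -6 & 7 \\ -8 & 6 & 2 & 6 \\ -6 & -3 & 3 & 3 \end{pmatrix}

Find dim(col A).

Row reduce to echelon form.
R2 ← R2 − (8)·R1: [0, -26, 50, -50]
R3 ← R3 − (6)·R1: [0, -27, 39, -39]
R3 ← R3 − (27/26)·R2: [0, 0, -168/13, 168/13]
Echelon form has 3 nonzero rows, so rank(A) = 3.
The column space has dimension equal to the rank: 3.

3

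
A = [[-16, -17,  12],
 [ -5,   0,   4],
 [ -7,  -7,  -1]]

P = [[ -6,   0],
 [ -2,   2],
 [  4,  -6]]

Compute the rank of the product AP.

First compute AP:
[[178, -106],
 [ 46, -24],
 [ 52,  -8]]
Now row reduce the product.
R2 ← R2 − (23/89)·R1: [0, 302/89]
R3 ← R3 − (26/89)·R1: [0, 2044/89]
R3 ← R3 − (1022/151)·R2: [0, 0]
2 nonzero rows, so rank(AP) = 2.

2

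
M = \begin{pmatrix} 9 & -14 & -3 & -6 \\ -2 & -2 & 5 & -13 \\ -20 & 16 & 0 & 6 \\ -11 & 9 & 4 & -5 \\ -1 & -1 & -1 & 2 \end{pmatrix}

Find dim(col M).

Row reduce to echelon form.
R2 ← R2 + (2/9)·R1: [0, -46/9, 13/3, -43/3]
R3 ← R3 + (20/9)·R1: [0, -136/9, -20/3, -22/3]
R4 ← R4 + (11/9)·R1: [0, -73/9, 1/3, -37/3]
R5 ← R5 + (1/9)·R1: [0, -23/9, -4/3, 4/3]
R3 ← R3 − (68/23)·R2: [0, 0, -448/23, 806/23]
R4 ← R4 − (73/46)·R2: [0, 0, -301/46, 479/46]
R5 ← R5 − (1/2)·R2: [0, 0, -7/2, 17/2]
R4 ← R4 − (43/128)·R3: [0, 0, 0, -87/64]
R5 ← R5 − (23/128)·R3: [0, 0, 0, 141/64]
R5 ← R5 + (47/29)·R4: [0, 0, 0, 0]
Echelon form has 4 nonzero rows, so rank(M) = 4.
The column space has dimension equal to the rank: 4.

4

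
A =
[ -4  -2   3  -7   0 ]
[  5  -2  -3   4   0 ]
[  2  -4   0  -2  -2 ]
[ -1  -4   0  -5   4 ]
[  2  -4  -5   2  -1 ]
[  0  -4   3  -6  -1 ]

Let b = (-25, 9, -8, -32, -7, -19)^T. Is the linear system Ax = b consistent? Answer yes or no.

Row reduce the augmented matrix [A | b].
R2 ← R2 + (5/4)·R1: [0, -9/2, 3/4, -19/4, 0, -89/4]
R3 ← R3 + (1/2)·R1: [0, -5, 3/2, -11/2, -2, -41/2]
R4 ← R4 − (1/4)·R1: [0, -7/2, -3/4, -13/4, 4, -103/4]
R5 ← R5 + (1/2)·R1: [0, -5, -7/2, -3/2, -1, -39/2]
R3 ← R3 − (10/9)·R2: [0, 0, 2/3, -2/9, -2, 38/9]
R4 ← R4 − (7/9)·R2: [0, 0, -4/3, 4/9, 4, -76/9]
R5 ← R5 − (10/9)·R2: [0, 0, -13/3, 34/9, -1, 47/9]
R6 ← R6 − (8/9)·R2: [0, 0, 7/3, -16/9, -1, 7/9]
R4 ← R4 + (2)·R3: [0, 0, 0, 0, 0, 0]
R5 ← R5 + (13/2)·R3: [0, 0, 0, 7/3, -14, 98/3]
R6 ← R6 − (7/2)·R3: [0, 0, 0, -1, 6, -14]
Swap R4 ↔ R5
R6 ← R6 + (3/7)·R4: [0, 0, 0, 0, 0, 0]
The echelon form has 4 nonzero rows, and every pivot lies in the first 5 columns, so rank(A) = rank([A|b]) = 4.
The system is consistent.

yes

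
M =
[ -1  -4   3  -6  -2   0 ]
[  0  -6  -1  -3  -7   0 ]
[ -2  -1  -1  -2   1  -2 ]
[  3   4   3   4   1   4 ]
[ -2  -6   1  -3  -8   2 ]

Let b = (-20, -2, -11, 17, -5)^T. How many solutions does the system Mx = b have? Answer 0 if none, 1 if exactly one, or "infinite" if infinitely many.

Row reduce the augmented matrix [M | b].
R3 ← R3 − (2)·R1: [0, 7, -7, 10, 5, -2, 29]
R4 ← R4 + (3)·R1: [0, -8, 12, -14, -5, 4, -43]
R5 ← R5 − (2)·R1: [0, 2, -5, 9, -4, 2, 35]
R3 ← R3 + (7/6)·R2: [0, 0, -49/6, 13/2, -19/6, -2, 80/3]
R4 ← R4 − (4/3)·R2: [0, 0, 40/3, -10, 13/3, 4, -121/3]
R5 ← R5 + (1/3)·R2: [0, 0, -16/3, 8, -19/3, 2, 103/3]
R4 ← R4 + (80/49)·R3: [0, 0, 0, 30/49, -41/49, 36/49, 157/49]
R5 ← R5 − (32/49)·R3: [0, 0, 0, 184/49, -209/49, 162/49, 829/49]
R5 ← R5 − (92/15)·R4: [0, 0, 0, 0, 13/15, -6/5, -41/15]
The echelon form has 5 nonzero rows, and every pivot lies in the first 6 columns, so rank(M) = rank([M|b]) = 5.
The system is consistent.
rank = 5 < 6 unknowns, so there are infinitely many solutions.

infinite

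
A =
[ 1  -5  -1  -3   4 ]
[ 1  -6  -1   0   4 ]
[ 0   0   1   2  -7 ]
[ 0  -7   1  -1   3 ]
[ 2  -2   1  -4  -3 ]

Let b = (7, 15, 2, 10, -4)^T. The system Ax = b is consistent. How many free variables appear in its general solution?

0

Row reduce the augmented matrix [A | b].
R2 ← R2 − R1: [0, -1, 0, 3, 0, 8]
R5 ← R5 − (2)·R1: [0, 8, 3, 2, -11, -18]
R4 ← R4 − (7)·R2: [0, 0, 1, -22, 3, -46]
R5 ← R5 + (8)·R2: [0, 0, 3, 26, -11, 46]
R4 ← R4 − R3: [0, 0, 0, -24, 10, -48]
R5 ← R5 − (3)·R3: [0, 0, 0, 20, 10, 40]
R5 ← R5 + (5/6)·R4: [0, 0, 0, 0, 55/3, 0]
The echelon form has 5 nonzero rows, and every pivot lies in the first 5 columns, so rank(A) = rank([A|b]) = 5.
The system is consistent.
Free variables = (unknowns) − (rank) = 5 − 5 = 0.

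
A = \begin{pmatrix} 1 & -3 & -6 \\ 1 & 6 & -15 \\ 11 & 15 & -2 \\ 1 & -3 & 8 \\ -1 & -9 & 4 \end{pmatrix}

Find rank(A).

3

Row reduce to echelon form.
R2 ← R2 − R1: [0, 9, -9]
R3 ← R3 − (11)·R1: [0, 48, 64]
R4 ← R4 − R1: [0, 0, 14]
R5 ← R5 + R1: [0, -12, -2]
R3 ← R3 − (16/3)·R2: [0, 0, 112]
R5 ← R5 + (4/3)·R2: [0, 0, -14]
R4 ← R4 − (1/8)·R3: [0, 0, 0]
R5 ← R5 + (1/8)·R3: [0, 0, 0]
Echelon form has 3 nonzero rows, so rank(A) = 3.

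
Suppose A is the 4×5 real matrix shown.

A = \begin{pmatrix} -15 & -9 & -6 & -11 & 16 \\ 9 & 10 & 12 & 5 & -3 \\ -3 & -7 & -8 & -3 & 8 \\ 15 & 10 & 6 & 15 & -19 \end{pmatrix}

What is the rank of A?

4

Row reduce to echelon form.
R2 ← R2 + (3/5)·R1: [0, 23/5, 42/5, -8/5, 33/5]
R3 ← R3 − (1/5)·R1: [0, -26/5, -34/5, -4/5, 24/5]
R4 ← R4 + R1: [0, 1, 0, 4, -3]
R3 ← R3 + (26/23)·R2: [0, 0, 62/23, -60/23, 282/23]
R4 ← R4 − (5/23)·R2: [0, 0, -42/23, 100/23, -102/23]
R4 ← R4 + (21/31)·R3: [0, 0, 0, 80/31, 120/31]
Echelon form has 4 nonzero rows, so rank(A) = 4.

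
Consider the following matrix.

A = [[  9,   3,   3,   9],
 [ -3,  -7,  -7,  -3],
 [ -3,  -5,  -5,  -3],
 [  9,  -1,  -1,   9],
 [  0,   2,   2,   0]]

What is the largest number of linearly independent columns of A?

2

Row reduce to echelon form.
R2 ← R2 + (1/3)·R1: [0, -6, -6, 0]
R3 ← R3 + (1/3)·R1: [0, -4, -4, 0]
R4 ← R4 − R1: [0, -4, -4, 0]
R3 ← R3 − (2/3)·R2: [0, 0, 0, 0]
R4 ← R4 − (2/3)·R2: [0, 0, 0, 0]
R5 ← R5 + (1/3)·R2: [0, 0, 0, 0]
Echelon form has 2 nonzero rows, so rank(A) = 2.
The rank gives the maximum number of linearly independent columns: 2.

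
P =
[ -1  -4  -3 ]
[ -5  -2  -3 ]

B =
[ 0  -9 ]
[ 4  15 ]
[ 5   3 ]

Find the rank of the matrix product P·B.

2

First compute PB:
[[-31, -60],
 [-23,   6]]
Now row reduce the product.
R2 ← R2 − (23/31)·R1: [0, 1566/31]
2 nonzero rows, so rank(PB) = 2.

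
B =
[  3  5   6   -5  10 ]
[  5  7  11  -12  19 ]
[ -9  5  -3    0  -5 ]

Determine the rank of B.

3

Row reduce to echelon form.
R2 ← R2 − (5/3)·R1: [0, -4/3, 1, -11/3, 7/3]
R3 ← R3 + (3)·R1: [0, 20, 15, -15, 25]
R3 ← R3 + (15)·R2: [0, 0, 30, -70, 60]
Echelon form has 3 nonzero rows, so rank(B) = 3.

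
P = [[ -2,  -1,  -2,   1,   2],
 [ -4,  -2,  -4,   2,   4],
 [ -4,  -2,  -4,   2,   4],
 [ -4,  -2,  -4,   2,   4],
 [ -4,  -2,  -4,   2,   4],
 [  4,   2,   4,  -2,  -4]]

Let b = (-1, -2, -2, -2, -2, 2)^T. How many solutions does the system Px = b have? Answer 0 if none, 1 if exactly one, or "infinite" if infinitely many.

Row reduce the augmented matrix [P | b].
R2 ← R2 − (2)·R1: [0, 0, 0, 0, 0, 0]
R3 ← R3 − (2)·R1: [0, 0, 0, 0, 0, 0]
R4 ← R4 − (2)·R1: [0, 0, 0, 0, 0, 0]
R5 ← R5 − (2)·R1: [0, 0, 0, 0, 0, 0]
R6 ← R6 + (2)·R1: [0, 0, 0, 0, 0, 0]
The echelon form has 1 nonzero rows, and every pivot lies in the first 5 columns, so rank(P) = rank([P|b]) = 1.
The system is consistent.
rank = 1 < 5 unknowns, so there are infinitely many solutions.

infinite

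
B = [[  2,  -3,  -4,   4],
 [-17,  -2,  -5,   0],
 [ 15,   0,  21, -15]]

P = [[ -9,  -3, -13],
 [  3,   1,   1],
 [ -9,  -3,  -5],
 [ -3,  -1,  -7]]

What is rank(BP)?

First compute BP:
[[ -3,  -1, -37],
 [192,  64, 244],
 [-279, -93, -195]]
Now row reduce the product.
R2 ← R2 + (64)·R1: [0, 0, -2124]
R3 ← R3 − (93)·R1: [0, 0, 3246]
R3 ← R3 + (541/354)·R2: [0, 0, 0]
2 nonzero rows, so rank(BP) = 2.

2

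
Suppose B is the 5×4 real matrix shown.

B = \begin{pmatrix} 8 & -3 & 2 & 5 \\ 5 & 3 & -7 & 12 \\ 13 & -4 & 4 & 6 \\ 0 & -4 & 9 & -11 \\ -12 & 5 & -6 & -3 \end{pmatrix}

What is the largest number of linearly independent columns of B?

Row reduce to echelon form.
R2 ← R2 − (5/8)·R1: [0, 39/8, -33/4, 71/8]
R3 ← R3 − (13/8)·R1: [0, 7/8, 3/4, -17/8]
R5 ← R5 + (3/2)·R1: [0, 1/2, -3, 9/2]
R3 ← R3 − (7/39)·R2: [0, 0, 29/13, -145/39]
R4 ← R4 + (32/39)·R2: [0, 0, 29/13, -145/39]
R5 ← R5 − (4/39)·R2: [0, 0, -28/13, 140/39]
R4 ← R4 − R3: [0, 0, 0, 0]
R5 ← R5 + (28/29)·R3: [0, 0, 0, 0]
Echelon form has 3 nonzero rows, so rank(B) = 3.
The rank gives the maximum number of linearly independent columns: 3.

3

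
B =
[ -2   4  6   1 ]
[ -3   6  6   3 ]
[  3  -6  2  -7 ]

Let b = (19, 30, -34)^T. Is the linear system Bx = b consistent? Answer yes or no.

Row reduce the augmented matrix [B | b].
R2 ← R2 − (3/2)·R1: [0, 0, -3, 3/2, 3/2]
R3 ← R3 + (3/2)·R1: [0, 0, 11, -11/2, -11/2]
R3 ← R3 + (11/3)·R2: [0, 0, 0, 0, 0]
The echelon form has 2 nonzero rows, and every pivot lies in the first 4 columns, so rank(B) = rank([B|b]) = 2.
The system is consistent.

yes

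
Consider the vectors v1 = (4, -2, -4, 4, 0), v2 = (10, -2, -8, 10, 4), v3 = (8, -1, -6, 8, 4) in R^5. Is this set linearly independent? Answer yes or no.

no

Form the matrix with these vectors as rows and row reduce.
R2 ← R2 − (5/2)·R1: [0, 3, 2, 0, 4]
R3 ← R3 − (2)·R1: [0, 3, 2, 0, 4]
R3 ← R3 − R2: [0, 0, 0, 0, 0]
2 nonzero rows, so the 3 vectors span a space of dimension 2.
Since 2 < 3, the vectors are linearly dependent.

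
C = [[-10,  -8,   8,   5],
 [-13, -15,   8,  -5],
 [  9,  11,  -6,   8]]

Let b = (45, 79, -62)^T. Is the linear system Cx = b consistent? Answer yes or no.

yes

Row reduce the augmented matrix [C | b].
R2 ← R2 − (13/10)·R1: [0, -23/5, -12/5, -23/2, 41/2]
R3 ← R3 + (9/10)·R1: [0, 19/5, 6/5, 25/2, -43/2]
R3 ← R3 + (19/23)·R2: [0, 0, -18/23, 3, -105/23]
The echelon form has 3 nonzero rows, and every pivot lies in the first 4 columns, so rank(C) = rank([C|b]) = 3.
The system is consistent.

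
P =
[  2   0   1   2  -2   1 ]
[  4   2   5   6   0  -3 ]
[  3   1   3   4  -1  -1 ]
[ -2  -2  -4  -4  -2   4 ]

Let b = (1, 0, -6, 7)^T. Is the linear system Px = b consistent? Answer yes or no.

no

Row reduce the augmented matrix [P | b].
R2 ← R2 − (2)·R1: [0, 2, 3, 2, 4, -5, -2]
R3 ← R3 − (3/2)·R1: [0, 1, 3/2, 1, 2, -5/2, -15/2]
R4 ← R4 + R1: [0, -2, -3, -2, -4, 5, 8]
R3 ← R3 − (1/2)·R2: [0, 0, 0, 0, 0, 0, -13/2]
R4 ← R4 + R2: [0, 0, 0, 0, 0, 0, 6]
R4 ← R4 + (12/13)·R3: [0, 0, 0, 0, 0, 0, 0]
The echelon form has 3 nonzero rows; the last pivot sits in the augmented column, so rank(P) = 2 but rank([P|b]) = 3.
Since the ranks differ, the system is inconsistent.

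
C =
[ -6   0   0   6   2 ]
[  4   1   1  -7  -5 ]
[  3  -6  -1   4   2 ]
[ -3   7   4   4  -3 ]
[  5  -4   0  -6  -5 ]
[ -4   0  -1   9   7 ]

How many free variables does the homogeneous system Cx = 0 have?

1

Row reduce to echelon form.
R2 ← R2 + (2/3)·R1: [0, 1, 1, -3, -11/3]
R3 ← R3 + (1/2)·R1: [0, -6, -1, 7, 3]
R4 ← R4 − (1/2)·R1: [0, 7, 4, 1, -4]
R5 ← R5 + (5/6)·R1: [0, -4, 0, -1, -10/3]
R6 ← R6 − (2/3)·R1: [0, 0, -1, 5, 17/3]
R3 ← R3 + (6)·R2: [0, 0, 5, -11, -19]
R4 ← R4 − (7)·R2: [0, 0, -3, 22, 65/3]
R5 ← R5 + (4)·R2: [0, 0, 4, -13, -18]
R4 ← R4 + (3/5)·R3: [0, 0, 0, 77/5, 154/15]
R5 ← R5 − (4/5)·R3: [0, 0, 0, -21/5, -14/5]
R6 ← R6 + (1/5)·R3: [0, 0, 0, 14/5, 28/15]
R5 ← R5 + (3/11)·R4: [0, 0, 0, 0, 0]
R6 ← R6 − (2/11)·R4: [0, 0, 0, 0, 0]
4 nonzero rows, so rank(C) = 4.
C has 5 columns; by rank–nullity, nullity = 5 − 4 = 1.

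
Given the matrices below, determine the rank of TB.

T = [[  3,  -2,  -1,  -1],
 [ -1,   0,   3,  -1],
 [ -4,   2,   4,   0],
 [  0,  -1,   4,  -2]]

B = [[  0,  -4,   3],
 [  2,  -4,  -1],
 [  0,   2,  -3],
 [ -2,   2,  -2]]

2

First compute TB:
[[ -2,  -8,  16],
 [  2,   8, -10],
 [  4,  16, -26],
 [  2,   8,  -7]]
Now row reduce the product.
R2 ← R2 + R1: [0, 0, 6]
R3 ← R3 + (2)·R1: [0, 0, 6]
R4 ← R4 + R1: [0, 0, 9]
R3 ← R3 − R2: [0, 0, 0]
R4 ← R4 − (3/2)·R2: [0, 0, 0]
2 nonzero rows, so rank(TB) = 2.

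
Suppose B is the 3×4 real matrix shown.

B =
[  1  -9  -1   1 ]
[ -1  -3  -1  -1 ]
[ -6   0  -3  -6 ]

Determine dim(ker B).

Row reduce to echelon form.
R2 ← R2 + R1: [0, -12, -2, 0]
R3 ← R3 + (6)·R1: [0, -54, -9, 0]
R3 ← R3 − (9/2)·R2: [0, 0, 0, 0]
2 nonzero rows, so rank(B) = 2.
B has 4 columns; by rank–nullity, nullity = 4 − 2 = 2.

2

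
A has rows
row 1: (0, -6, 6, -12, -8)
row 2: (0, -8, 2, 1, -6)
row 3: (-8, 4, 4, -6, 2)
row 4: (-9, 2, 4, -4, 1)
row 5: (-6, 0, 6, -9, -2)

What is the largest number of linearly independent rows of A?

Row reduce to echelon form.
Swap R1 ↔ R3
R4 ← R4 − (9/8)·R1: [0, -5/2, -1/2, 11/4, -5/4]
R5 ← R5 − (3/4)·R1: [0, -3, 3, -9/2, -7/2]
R3 ← R3 − (3/4)·R2: [0, 0, 9/2, -51/4, -7/2]
R4 ← R4 − (5/16)·R2: [0, 0, -9/8, 39/16, 5/8]
R5 ← R5 − (3/8)·R2: [0, 0, 9/4, -39/8, -5/4]
R4 ← R4 + (1/4)·R3: [0, 0, 0, -3/4, -1/4]
R5 ← R5 − (1/2)·R3: [0, 0, 0, 3/2, 1/2]
R5 ← R5 + (2)·R4: [0, 0, 0, 0, 0]
Echelon form has 4 nonzero rows, so rank(A) = 4.
The rank gives the maximum number of linearly independent rows: 4.

4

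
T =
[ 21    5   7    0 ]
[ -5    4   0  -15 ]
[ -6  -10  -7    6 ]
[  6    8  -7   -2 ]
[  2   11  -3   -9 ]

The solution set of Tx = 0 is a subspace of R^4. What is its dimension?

Row reduce to echelon form.
R2 ← R2 + (5/21)·R1: [0, 109/21, 5/3, -15]
R3 ← R3 + (2/7)·R1: [0, -60/7, -5, 6]
R4 ← R4 − (2/7)·R1: [0, 46/7, -9, -2]
R5 ← R5 − (2/21)·R1: [0, 221/21, -11/3, -9]
R3 ← R3 + (180/109)·R2: [0, 0, -245/109, -2046/109]
R4 ← R4 − (138/109)·R2: [0, 0, -1211/109, 1852/109]
R5 ← R5 − (221/109)·R2: [0, 0, -768/109, 2334/109]
R4 ← R4 − (173/35)·R3: [0, 0, 0, 3842/35]
R5 ← R5 − (768/245)·R3: [0, 0, 0, 19662/245]
R5 ← R5 − (87/119)·R4: [0, 0, 0, 0]
4 nonzero rows, so rank(T) = 4.
T has 4 columns; by rank–nullity, nullity = 4 − 4 = 0.

0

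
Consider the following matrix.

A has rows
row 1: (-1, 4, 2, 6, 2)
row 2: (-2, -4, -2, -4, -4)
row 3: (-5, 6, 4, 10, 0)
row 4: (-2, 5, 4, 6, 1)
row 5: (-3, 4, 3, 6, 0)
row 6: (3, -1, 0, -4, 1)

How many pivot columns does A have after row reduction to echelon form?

Row reduce to echelon form.
R2 ← R2 − (2)·R1: [0, -12, -6, -16, -8]
R3 ← R3 − (5)·R1: [0, -14, -6, -20, -10]
R4 ← R4 − (2)·R1: [0, -3, 0, -6, -3]
R5 ← R5 − (3)·R1: [0, -8, -3, -12, -6]
R6 ← R6 + (3)·R1: [0, 11, 6, 14, 7]
R3 ← R3 − (7/6)·R2: [0, 0, 1, -4/3, -2/3]
R4 ← R4 − (1/4)·R2: [0, 0, 3/2, -2, -1]
R5 ← R5 − (2/3)·R2: [0, 0, 1, -4/3, -2/3]
R6 ← R6 + (11/12)·R2: [0, 0, 1/2, -2/3, -1/3]
R4 ← R4 − (3/2)·R3: [0, 0, 0, 0, 0]
R5 ← R5 − R3: [0, 0, 0, 0, 0]
R6 ← R6 − (1/2)·R3: [0, 0, 0, 0, 0]
Echelon form has 3 nonzero rows, so rank(A) = 3.
Each nonzero row contributes one pivot column: 3 pivot columns.

3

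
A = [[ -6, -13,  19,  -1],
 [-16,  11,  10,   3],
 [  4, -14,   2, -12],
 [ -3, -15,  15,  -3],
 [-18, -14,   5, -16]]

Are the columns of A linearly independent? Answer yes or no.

yes

Row reduce A to echelon form.
R2 ← R2 − (8/3)·R1: [0, 137/3, -122/3, 17/3]
R3 ← R3 + (2/3)·R1: [0, -68/3, 44/3, -38/3]
R4 ← R4 − (1/2)·R1: [0, -17/2, 11/2, -5/2]
R5 ← R5 − (3)·R1: [0, 25, -52, -13]
R3 ← R3 + (68/137)·R2: [0, 0, -756/137, -1350/137]
R4 ← R4 + (51/274)·R2: [0, 0, -567/274, -198/137]
R5 ← R5 − (75/137)·R2: [0, 0, -4074/137, -2206/137]
R4 ← R4 − (3/8)·R3: [0, 0, 0, 9/4]
R5 ← R5 − (97/18)·R3: [0, 0, 0, 37]
R5 ← R5 − (148/9)·R4: [0, 0, 0, 0]
4 pivots among 4 columns.
Every column is a pivot column, so the columns are linearly independent.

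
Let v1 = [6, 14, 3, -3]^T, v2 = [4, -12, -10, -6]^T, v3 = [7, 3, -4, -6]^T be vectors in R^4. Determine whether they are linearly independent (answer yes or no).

Form the matrix with these vectors as rows and row reduce.
R2 ← R2 − (2/3)·R1: [0, -64/3, -12, -4]
R3 ← R3 − (7/6)·R1: [0, -40/3, -15/2, -5/2]
R3 ← R3 − (5/8)·R2: [0, 0, 0, 0]
2 nonzero rows, so the 3 vectors span a space of dimension 2.
Since 2 < 3, the vectors are linearly dependent.

no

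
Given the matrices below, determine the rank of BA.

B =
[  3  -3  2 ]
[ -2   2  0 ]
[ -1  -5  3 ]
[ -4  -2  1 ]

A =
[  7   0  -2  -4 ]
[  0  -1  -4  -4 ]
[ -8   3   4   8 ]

3

First compute BA:
[[  5,   9,  14,  16],
 [-14,  -2,  -4,   0],
 [-31,  14,  34,  48],
 [-36,   5,  20,  32]]
Now row reduce the product.
R2 ← R2 + (14/5)·R1: [0, 116/5, 176/5, 224/5]
R3 ← R3 + (31/5)·R1: [0, 349/5, 604/5, 736/5]
R4 ← R4 + (36/5)·R1: [0, 349/5, 604/5, 736/5]
R3 ← R3 − (349/116)·R2: [0, 0, 432/29, 360/29]
R4 ← R4 − (349/116)·R2: [0, 0, 432/29, 360/29]
R4 ← R4 − R3: [0, 0, 0, 0]
3 nonzero rows, so rank(BA) = 3.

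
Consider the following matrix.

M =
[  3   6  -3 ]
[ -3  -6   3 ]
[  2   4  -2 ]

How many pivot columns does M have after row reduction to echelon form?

1

Row reduce to echelon form.
R2 ← R2 + R1: [0, 0, 0]
R3 ← R3 − (2/3)·R1: [0, 0, 0]
Echelon form has 1 nonzero row, so rank(M) = 1.
Each nonzero row contributes one pivot column: 1 pivot columns.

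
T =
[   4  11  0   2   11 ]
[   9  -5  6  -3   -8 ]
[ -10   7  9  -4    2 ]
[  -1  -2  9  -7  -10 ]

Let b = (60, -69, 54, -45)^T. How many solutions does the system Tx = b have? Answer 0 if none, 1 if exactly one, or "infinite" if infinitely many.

infinite

Row reduce the augmented matrix [T | b].
R2 ← R2 − (9/4)·R1: [0, -119/4, 6, -15/2, -131/4, -204]
R3 ← R3 + (5/2)·R1: [0, 69/2, 9, 1, 59/2, 204]
R4 ← R4 + (1/4)·R1: [0, 3/4, 9, -13/2, -29/4, -30]
R3 ← R3 + (138/119)·R2: [0, 0, 1899/119, -916/119, -1009/119, -228/7]
R4 ← R4 + (3/119)·R2: [0, 0, 1089/119, -796/119, -961/119, -246/7]
R4 ← R4 − (121/211)·R3: [0, 0, 0, -480/211, -678/211, -3474/211]
The echelon form has 4 nonzero rows, and every pivot lies in the first 5 columns, so rank(T) = rank([T|b]) = 4.
The system is consistent.
rank = 4 < 5 unknowns, so there are infinitely many solutions.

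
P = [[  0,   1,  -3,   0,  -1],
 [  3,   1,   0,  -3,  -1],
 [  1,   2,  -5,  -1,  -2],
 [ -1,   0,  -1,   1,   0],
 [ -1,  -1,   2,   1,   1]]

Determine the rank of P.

2

Row reduce to echelon form.
Swap R1 ↔ R2
R3 ← R3 − (1/3)·R1: [0, 5/3, -5, 0, -5/3]
R4 ← R4 + (1/3)·R1: [0, 1/3, -1, 0, -1/3]
R5 ← R5 + (1/3)·R1: [0, -2/3, 2, 0, 2/3]
R3 ← R3 − (5/3)·R2: [0, 0, 0, 0, 0]
R4 ← R4 − (1/3)·R2: [0, 0, 0, 0, 0]
R5 ← R5 + (2/3)·R2: [0, 0, 0, 0, 0]
Echelon form has 2 nonzero rows, so rank(P) = 2.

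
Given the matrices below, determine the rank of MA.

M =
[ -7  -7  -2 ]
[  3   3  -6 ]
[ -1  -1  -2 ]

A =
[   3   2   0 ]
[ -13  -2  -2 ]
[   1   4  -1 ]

First compute MA:
[[ 68,  -8,  16],
 [-36, -24,   0],
 [  8,  -8,   4]]
Now row reduce the product.
R2 ← R2 + (9/17)·R1: [0, -480/17, 144/17]
R3 ← R3 − (2/17)·R1: [0, -120/17, 36/17]
R3 ← R3 − (1/4)·R2: [0, 0, 0]
2 nonzero rows, so rank(MA) = 2.

2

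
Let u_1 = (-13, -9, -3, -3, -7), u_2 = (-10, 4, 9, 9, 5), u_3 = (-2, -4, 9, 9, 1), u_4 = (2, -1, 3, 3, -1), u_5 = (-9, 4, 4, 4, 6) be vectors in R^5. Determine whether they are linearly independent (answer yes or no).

no

Form the matrix with these vectors as rows and row reduce.
R2 ← R2 − (10/13)·R1: [0, 142/13, 147/13, 147/13, 135/13]
R3 ← R3 − (2/13)·R1: [0, -34/13, 123/13, 123/13, 27/13]
R4 ← R4 + (2/13)·R1: [0, -31/13, 33/13, 33/13, -27/13]
R5 ← R5 − (9/13)·R1: [0, 133/13, 79/13, 79/13, 141/13]
R3 ← R3 + (17/71)·R2: [0, 0, 864/71, 864/71, 324/71]
R4 ← R4 + (31/142)·R2: [0, 0, 711/142, 711/142, 27/142]
R5 ← R5 − (133/142)·R2: [0, 0, -641/142, -641/142, 159/142]
R4 ← R4 − (79/192)·R3: [0, 0, 0, 0, -27/16]
R5 ← R5 + (641/1728)·R3: [0, 0, 0, 0, 45/16]
R5 ← R5 + (5/3)·R4: [0, 0, 0, 0, 0]
4 nonzero rows, so the 5 vectors span a space of dimension 4.
Since 4 < 5, the vectors are linearly dependent.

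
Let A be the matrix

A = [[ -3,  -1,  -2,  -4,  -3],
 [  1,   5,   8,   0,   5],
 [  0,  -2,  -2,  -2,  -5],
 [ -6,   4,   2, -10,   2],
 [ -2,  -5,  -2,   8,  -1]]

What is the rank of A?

Row reduce to echelon form.
R2 ← R2 + (1/3)·R1: [0, 14/3, 22/3, -4/3, 4]
R4 ← R4 − (2)·R1: [0, 6, 6, -2, 8]
R5 ← R5 − (2/3)·R1: [0, -13/3, -2/3, 32/3, 1]
R3 ← R3 + (3/7)·R2: [0, 0, 8/7, -18/7, -23/7]
R4 ← R4 − (9/7)·R2: [0, 0, -24/7, -2/7, 20/7]
R5 ← R5 + (13/14)·R2: [0, 0, 43/7, 66/7, 33/7]
R4 ← R4 + (3)·R3: [0, 0, 0, -8, -7]
R5 ← R5 − (43/8)·R3: [0, 0, 0, 93/4, 179/8]
R5 ← R5 + (93/32)·R4: [0, 0, 0, 0, 65/32]
Echelon form has 5 nonzero rows, so rank(A) = 5.

5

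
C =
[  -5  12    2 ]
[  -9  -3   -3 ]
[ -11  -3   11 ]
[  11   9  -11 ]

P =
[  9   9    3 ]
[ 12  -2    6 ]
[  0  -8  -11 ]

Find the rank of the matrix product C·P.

3

First compute CP:
[[ 99, -85,  35],
 [-117, -51, -12],
 [-135, -181, -172],
 [207, 169, 208]]
Now row reduce the product.
R2 ← R2 + (13/11)·R1: [0, -1666/11, 323/11]
R3 ← R3 + (15/11)·R1: [0, -3266/11, -1367/11]
R4 ← R4 − (23/11)·R1: [0, 3814/11, 1483/11]
R3 ← R3 − (1633/833)·R2: [0, 0, -8910/49]
R4 ← R4 + (1907/833)·R2: [0, 0, 9900/49]
R4 ← R4 + (10/9)·R3: [0, 0, 0]
3 nonzero rows, so rank(CP) = 3.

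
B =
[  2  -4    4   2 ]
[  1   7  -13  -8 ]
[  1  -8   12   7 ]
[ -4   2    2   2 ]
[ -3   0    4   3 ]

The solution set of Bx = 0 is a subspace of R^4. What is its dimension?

Row reduce to echelon form.
R2 ← R2 − (1/2)·R1: [0, 9, -15, -9]
R3 ← R3 − (1/2)·R1: [0, -6, 10, 6]
R4 ← R4 + (2)·R1: [0, -6, 10, 6]
R5 ← R5 + (3/2)·R1: [0, -6, 10, 6]
R3 ← R3 + (2/3)·R2: [0, 0, 0, 0]
R4 ← R4 + (2/3)·R2: [0, 0, 0, 0]
R5 ← R5 + (2/3)·R2: [0, 0, 0, 0]
2 nonzero rows, so rank(B) = 2.
B has 4 columns; by rank–nullity, nullity = 4 − 2 = 2.

2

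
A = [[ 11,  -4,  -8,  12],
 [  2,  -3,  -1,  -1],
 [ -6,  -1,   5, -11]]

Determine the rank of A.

2

Row reduce to echelon form.
R2 ← R2 − (2/11)·R1: [0, -25/11, 5/11, -35/11]
R3 ← R3 + (6/11)·R1: [0, -35/11, 7/11, -49/11]
R3 ← R3 − (7/5)·R2: [0, 0, 0, 0]
Echelon form has 2 nonzero rows, so rank(A) = 2.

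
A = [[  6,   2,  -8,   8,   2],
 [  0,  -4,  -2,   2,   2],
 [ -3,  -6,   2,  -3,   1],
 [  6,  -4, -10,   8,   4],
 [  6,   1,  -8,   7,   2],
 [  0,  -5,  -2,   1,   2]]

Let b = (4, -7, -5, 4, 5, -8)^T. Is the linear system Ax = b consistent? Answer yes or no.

no

Row reduce the augmented matrix [A | b].
R3 ← R3 + (1/2)·R1: [0, -5, -2, 1, 2, -3]
R4 ← R4 − R1: [0, -6, -2, 0, 2, 0]
R5 ← R5 − R1: [0, -1, 0, -1, 0, 1]
R3 ← R3 − (5/4)·R2: [0, 0, 1/2, -3/2, -1/2, 23/4]
R4 ← R4 − (3/2)·R2: [0, 0, 1, -3, -1, 21/2]
R5 ← R5 − (1/4)·R2: [0, 0, 1/2, -3/2, -1/2, 11/4]
R6 ← R6 − (5/4)·R2: [0, 0, 1/2, -3/2, -1/2, 3/4]
R4 ← R4 − (2)·R3: [0, 0, 0, 0, 0, -1]
R5 ← R5 − R3: [0, 0, 0, 0, 0, -3]
R6 ← R6 − R3: [0, 0, 0, 0, 0, -5]
R5 ← R5 − (3)·R4: [0, 0, 0, 0, 0, 0]
R6 ← R6 − (5)·R4: [0, 0, 0, 0, 0, 0]
The echelon form has 4 nonzero rows; the last pivot sits in the augmented column, so rank(A) = 3 but rank([A|b]) = 4.
Since the ranks differ, the system is inconsistent.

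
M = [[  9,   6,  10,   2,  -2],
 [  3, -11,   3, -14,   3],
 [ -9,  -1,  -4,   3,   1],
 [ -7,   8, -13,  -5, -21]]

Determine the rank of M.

4

Row reduce to echelon form.
R2 ← R2 − (1/3)·R1: [0, -13, -1/3, -44/3, 11/3]
R3 ← R3 + R1: [0, 5, 6, 5, -1]
R4 ← R4 + (7/9)·R1: [0, 38/3, -47/9, -31/9, -203/9]
R3 ← R3 + (5/13)·R2: [0, 0, 229/39, -25/39, 16/39]
R4 ← R4 + (38/39)·R2: [0, 0, -649/117, -2075/117, -2221/117]
R4 ← R4 + (649/687)·R3: [0, 0, 0, -4200/229, -12775/687]
Echelon form has 4 nonzero rows, so rank(M) = 4.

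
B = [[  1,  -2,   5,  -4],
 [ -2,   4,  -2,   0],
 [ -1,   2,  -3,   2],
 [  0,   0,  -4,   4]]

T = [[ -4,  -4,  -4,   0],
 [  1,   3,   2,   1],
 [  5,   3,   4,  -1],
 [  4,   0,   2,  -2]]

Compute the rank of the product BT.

First compute BT:
[[  3,   5,   4,   1],
 [  2,  14,   8,   6],
 [ -1,   1,   0,   1],
 [ -4, -12,  -8,  -4]]
Now row reduce the product.
R2 ← R2 − (2/3)·R1: [0, 32/3, 16/3, 16/3]
R3 ← R3 + (1/3)·R1: [0, 8/3, 4/3, 4/3]
R4 ← R4 + (4/3)·R1: [0, -16/3, -8/3, -8/3]
R3 ← R3 − (1/4)·R2: [0, 0, 0, 0]
R4 ← R4 + (1/2)·R2: [0, 0, 0, 0]
2 nonzero rows, so rank(BT) = 2.

2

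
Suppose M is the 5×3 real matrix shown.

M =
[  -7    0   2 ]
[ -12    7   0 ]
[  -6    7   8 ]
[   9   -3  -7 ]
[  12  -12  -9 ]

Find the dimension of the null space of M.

Row reduce to echelon form.
R2 ← R2 − (12/7)·R1: [0, 7, -24/7]
R3 ← R3 − (6/7)·R1: [0, 7, 44/7]
R4 ← R4 + (9/7)·R1: [0, -3, -31/7]
R5 ← R5 + (12/7)·R1: [0, -12, -39/7]
R3 ← R3 − R2: [0, 0, 68/7]
R4 ← R4 + (3/7)·R2: [0, 0, -289/49]
R5 ← R5 + (12/7)·R2: [0, 0, -561/49]
R4 ← R4 + (17/28)·R3: [0, 0, 0]
R5 ← R5 + (33/28)·R3: [0, 0, 0]
3 nonzero rows, so rank(M) = 3.
M has 3 columns; by rank–nullity, nullity = 3 − 3 = 0.

0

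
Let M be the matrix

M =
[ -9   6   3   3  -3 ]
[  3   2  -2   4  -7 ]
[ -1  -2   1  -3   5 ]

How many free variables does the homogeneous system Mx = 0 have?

Row reduce to echelon form.
R2 ← R2 + (1/3)·R1: [0, 4, -1, 5, -8]
R3 ← R3 − (1/9)·R1: [0, -8/3, 2/3, -10/3, 16/3]
R3 ← R3 + (2/3)·R2: [0, 0, 0, 0, 0]
2 nonzero rows, so rank(M) = 2.
M has 5 columns; by rank–nullity, nullity = 5 − 2 = 3.

3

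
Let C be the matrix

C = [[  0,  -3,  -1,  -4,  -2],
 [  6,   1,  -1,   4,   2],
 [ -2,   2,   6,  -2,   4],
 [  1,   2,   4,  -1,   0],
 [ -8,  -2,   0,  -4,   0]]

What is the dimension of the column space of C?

4

Row reduce to echelon form.
Swap R1 ↔ R2
R3 ← R3 + (1/3)·R1: [0, 7/3, 17/3, -2/3, 14/3]
R4 ← R4 − (1/6)·R1: [0, 11/6, 25/6, -5/3, -1/3]
R5 ← R5 + (4/3)·R1: [0, -2/3, -4/3, 4/3, 8/3]
R3 ← R3 + (7/9)·R2: [0, 0, 44/9, -34/9, 28/9]
R4 ← R4 + (11/18)·R2: [0, 0, 32/9, -37/9, -14/9]
R5 ← R5 − (2/9)·R2: [0, 0, -10/9, 20/9, 28/9]
R4 ← R4 − (8/11)·R3: [0, 0, 0, -15/11, -42/11]
R5 ← R5 + (5/22)·R3: [0, 0, 0, 15/11, 42/11]
R5 ← R5 + R4: [0, 0, 0, 0, 0]
Echelon form has 4 nonzero rows, so rank(C) = 4.
The column space has dimension equal to the rank: 4.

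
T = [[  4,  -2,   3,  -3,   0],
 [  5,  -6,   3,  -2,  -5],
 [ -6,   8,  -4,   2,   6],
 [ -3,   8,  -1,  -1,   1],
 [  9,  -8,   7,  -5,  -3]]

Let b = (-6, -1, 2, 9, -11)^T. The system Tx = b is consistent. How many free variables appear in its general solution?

1

Row reduce the augmented matrix [T | b].
R2 ← R2 − (5/4)·R1: [0, -7/2, -3/4, 7/4, -5, 13/2]
R3 ← R3 + (3/2)·R1: [0, 5, 1/2, -5/2, 6, -7]
R4 ← R4 + (3/4)·R1: [0, 13/2, 5/4, -13/4, 1, 9/2]
R5 ← R5 − (9/4)·R1: [0, -7/2, 1/4, 7/4, -3, 5/2]
R3 ← R3 + (10/7)·R2: [0, 0, -4/7, 0, -8/7, 16/7]
R4 ← R4 + (13/7)·R2: [0, 0, -1/7, 0, -58/7, 116/7]
R5 ← R5 − R2: [0, 0, 1, 0, 2, -4]
R4 ← R4 − (1/4)·R3: [0, 0, 0, 0, -8, 16]
R5 ← R5 + (7/4)·R3: [0, 0, 0, 0, 0, 0]
The echelon form has 4 nonzero rows, and every pivot lies in the first 5 columns, so rank(T) = rank([T|b]) = 4.
The system is consistent.
Free variables = (unknowns) − (rank) = 5 − 4 = 1.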